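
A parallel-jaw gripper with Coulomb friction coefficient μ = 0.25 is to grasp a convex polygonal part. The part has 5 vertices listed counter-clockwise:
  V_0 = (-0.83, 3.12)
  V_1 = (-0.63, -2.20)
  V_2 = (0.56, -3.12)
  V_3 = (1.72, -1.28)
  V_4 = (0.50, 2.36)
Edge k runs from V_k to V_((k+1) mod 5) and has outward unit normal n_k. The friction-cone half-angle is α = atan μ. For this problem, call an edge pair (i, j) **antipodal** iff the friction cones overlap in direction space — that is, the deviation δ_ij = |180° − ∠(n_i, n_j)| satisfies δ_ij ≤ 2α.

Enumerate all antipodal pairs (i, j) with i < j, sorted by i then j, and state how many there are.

α = atan 0.25 = 14.04°;  2α = 28.07°
n_0 = (-0.9993, -0.0376)
n_1 = (-0.6116, -0.7911)
n_2 = (+0.8459, -0.5333)
n_3 = (+0.9482, +0.3178)
n_4 = (+0.4961, +0.8682)
  (0,1): δ = 129.86°  ·
  (0,2): δ = 34.38°  ·
  (0,3): δ = 16.38°  ✓
  (0,4): δ = 58.10°  ·
  (1,2): δ = 84.52°  ·
  (1,3): δ = 33.76°  ·
  (1,4): δ = 7.96°  ✓
  (2,3): δ = 129.24°  ·
  (2,4): δ = 87.52°  ·
  (3,4): δ = 138.27°  ·
antipodal pairs: 2

count = 2; pairs: (0,3), (1,4)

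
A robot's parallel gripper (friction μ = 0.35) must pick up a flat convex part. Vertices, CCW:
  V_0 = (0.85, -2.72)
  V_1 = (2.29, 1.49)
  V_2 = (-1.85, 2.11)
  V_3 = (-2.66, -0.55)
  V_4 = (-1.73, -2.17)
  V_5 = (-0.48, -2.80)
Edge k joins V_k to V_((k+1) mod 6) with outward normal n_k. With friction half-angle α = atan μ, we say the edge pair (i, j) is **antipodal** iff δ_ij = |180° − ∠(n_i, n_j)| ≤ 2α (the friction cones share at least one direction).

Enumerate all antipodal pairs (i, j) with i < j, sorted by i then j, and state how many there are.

count = 3; pairs: (0,2), (1,4), (1,5)

α = atan 0.35 = 19.29°;  2α = 38.58°
n_0 = (+0.9462, -0.3236)
n_1 = (+0.1481, +0.9890)
n_2 = (-0.9566, +0.2913)
n_3 = (-0.8673, -0.4979)
n_4 = (-0.4501, -0.8930)
n_5 = (+0.0600, -0.9982)
  (0,1): δ = 79.63°  ·
  (0,2): δ = 1.95°  ✓
  (0,3): δ = 48.74°  ·
  (0,4): δ = 82.13°  ·
  (0,5): δ = 112.33°  ·
  (1,2): δ = 98.42°  ·
  (1,3): δ = 51.62°  ·
  (1,4): δ = 18.23°  ✓
  (1,5): δ = 11.96°  ✓
  (2,3): δ = 133.20°  ·
  (2,4): δ = 99.81°  ·
  (2,5): δ = 69.62°  ·
  (3,4): δ = 146.61°  ·
  (3,5): δ = 116.42°  ·
  (4,5): δ = 149.81°  ·
antipodal pairs: 3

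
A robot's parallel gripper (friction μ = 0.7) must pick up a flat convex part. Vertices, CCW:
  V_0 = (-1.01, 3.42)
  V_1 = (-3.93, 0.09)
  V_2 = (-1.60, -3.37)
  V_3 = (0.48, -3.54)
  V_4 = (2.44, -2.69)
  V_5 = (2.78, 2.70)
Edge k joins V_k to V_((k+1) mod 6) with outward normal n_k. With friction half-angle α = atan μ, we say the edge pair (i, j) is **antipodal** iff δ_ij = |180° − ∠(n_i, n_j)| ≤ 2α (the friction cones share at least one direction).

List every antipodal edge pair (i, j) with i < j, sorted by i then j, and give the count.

α = atan 0.7 = 34.99°;  2α = 69.98°
n_0 = (-0.7519, +0.6593)
n_1 = (-0.8295, -0.5586)
n_2 = (-0.0815, -0.9967)
n_3 = (+0.3979, -0.9174)
n_4 = (+0.9980, -0.0630)
n_5 = (+0.1866, +0.9824)
  (0,1): δ = 104.80°  ·
  (0,2): δ = 53.43°  ✓
  (0,3): δ = 25.31°  ✓
  (0,4): δ = 37.64°  ✓
  (0,5): δ = 120.49°  ·
  (1,2): δ = 128.63°  ·
  (1,3): δ = 100.51°  ·
  (1,4): δ = 37.57°  ✓
  (1,5): δ = 45.29°  ✓
  (2,3): δ = 151.88°  ·
  (2,4): δ = 88.94°  ·
  (2,5): δ = 6.08°  ✓
  (3,4): δ = 117.05°  ·
  (3,5): δ = 34.20°  ✓
  (4,5): δ = 97.15°  ·
antipodal pairs: 7

count = 7; pairs: (0,2), (0,3), (0,4), (1,4), (1,5), (2,5), (3,5)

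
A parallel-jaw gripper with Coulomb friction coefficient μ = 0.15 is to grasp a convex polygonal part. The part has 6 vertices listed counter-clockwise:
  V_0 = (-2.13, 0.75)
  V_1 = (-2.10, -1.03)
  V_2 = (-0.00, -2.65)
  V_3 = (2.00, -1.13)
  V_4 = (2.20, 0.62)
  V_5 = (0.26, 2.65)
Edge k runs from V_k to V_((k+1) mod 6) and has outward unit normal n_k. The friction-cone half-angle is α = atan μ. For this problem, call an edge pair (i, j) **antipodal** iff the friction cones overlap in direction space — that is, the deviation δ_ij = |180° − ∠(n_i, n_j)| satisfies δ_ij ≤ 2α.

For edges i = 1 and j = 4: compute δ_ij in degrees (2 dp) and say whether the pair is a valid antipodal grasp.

α = atan 0.15 = 8.53°;  2α = 17.06°
edge 1: e_1 = (+2.10, -1.62);  n_1 = (-0.6108, -0.7918)
edge 4: e_4 = (-1.94, +2.03);  n_4 = (+0.7230, +0.6909)
∠(n_1, n_4) = 171.35°
δ = |180° − 171.35°| = 8.65°
8.65° ≤ 2α = 17.06°  →  valid

δ = 8.65°, valid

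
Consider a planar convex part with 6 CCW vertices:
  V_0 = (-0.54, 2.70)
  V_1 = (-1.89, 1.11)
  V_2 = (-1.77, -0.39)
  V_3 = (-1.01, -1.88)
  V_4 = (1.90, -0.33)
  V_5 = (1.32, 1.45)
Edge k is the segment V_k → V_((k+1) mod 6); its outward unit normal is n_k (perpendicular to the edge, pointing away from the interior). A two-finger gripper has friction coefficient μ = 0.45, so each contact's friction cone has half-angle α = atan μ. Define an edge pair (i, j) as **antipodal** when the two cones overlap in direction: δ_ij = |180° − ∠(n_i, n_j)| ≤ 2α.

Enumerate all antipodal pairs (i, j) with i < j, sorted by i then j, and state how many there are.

count = 4; pairs: (0,3), (1,4), (2,4), (2,5)

α = atan 0.45 = 24.23°;  2α = 48.46°
n_0 = (-0.7623, +0.6472)
n_1 = (-0.9968, -0.0797)
n_2 = (-0.8908, -0.4544)
n_3 = (+0.4701, -0.8826)
n_4 = (+0.9508, +0.3098)
n_5 = (+0.5578, +0.8300)
  (0,1): δ = 135.09°  ·
  (0,2): δ = 112.64°  ·
  (0,3): δ = 21.63°  ✓
  (0,4): δ = 58.38°  ·
  (0,5): δ = 96.43°  ·
  (1,2): δ = 157.55°  ·
  (1,3): δ = 66.53°  ·
  (1,4): δ = 13.47°  ✓
  (1,5): δ = 51.52°  ·
  (2,3): δ = 88.98°  ·
  (2,4): δ = 8.98°  ✓
  (2,5): δ = 29.07°  ✓
  (3,4): δ = 99.99°  ·
  (3,5): δ = 61.94°  ·
  (4,5): δ = 141.95°  ·
antipodal pairs: 4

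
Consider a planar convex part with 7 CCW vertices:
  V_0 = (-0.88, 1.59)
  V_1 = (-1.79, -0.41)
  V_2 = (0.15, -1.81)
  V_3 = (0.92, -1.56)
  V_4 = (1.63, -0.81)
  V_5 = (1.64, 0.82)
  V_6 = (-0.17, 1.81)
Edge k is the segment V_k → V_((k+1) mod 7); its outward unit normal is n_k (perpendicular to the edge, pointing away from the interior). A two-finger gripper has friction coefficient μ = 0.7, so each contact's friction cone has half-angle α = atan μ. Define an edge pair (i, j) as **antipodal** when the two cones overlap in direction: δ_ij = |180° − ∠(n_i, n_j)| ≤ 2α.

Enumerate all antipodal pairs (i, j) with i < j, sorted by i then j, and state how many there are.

count = 9; pairs: (0,2), (0,3), (0,4), (1,4), (1,5), (1,6), (2,5), (2,6), (3,6)

α = atan 0.7 = 34.99°;  2α = 69.98°
n_0 = (-0.9102, +0.4141)
n_1 = (-0.5852, -0.8109)
n_2 = (+0.3088, -0.9511)
n_3 = (+0.7262, -0.6875)
n_4 = (+1.0000, -0.0061)
n_5 = (+0.4799, +0.8773)
n_6 = (-0.2960, +0.9552)
  (0,1): δ = 101.35°  ·
  (0,2): δ = 47.55°  ✓
  (0,3): δ = 18.97°  ✓
  (0,4): δ = 24.11°  ✓
  (0,5): δ = 85.79°  ·
  (0,6): δ = 131.68°  ·
  (1,2): δ = 126.20°  ·
  (1,3): δ = 97.61°  ·
  (1,4): δ = 54.54°  ✓
  (1,5): δ = 7.14°  ✓
  (1,6): δ = 53.03°  ✓
  (2,3): δ = 151.42°  ·
  (2,4): δ = 108.34°  ·
  (2,5): δ = 46.66°  ✓
  (2,6): δ = 0.77°  ✓
  (3,4): δ = 136.92°  ·
  (3,5): δ = 75.25°  ·
  (3,6): δ = 29.35°  ✓
  (4,5): δ = 118.33°  ·
  (4,6): δ = 72.43°  ·
  (5,6): δ = 134.11°  ·
antipodal pairs: 9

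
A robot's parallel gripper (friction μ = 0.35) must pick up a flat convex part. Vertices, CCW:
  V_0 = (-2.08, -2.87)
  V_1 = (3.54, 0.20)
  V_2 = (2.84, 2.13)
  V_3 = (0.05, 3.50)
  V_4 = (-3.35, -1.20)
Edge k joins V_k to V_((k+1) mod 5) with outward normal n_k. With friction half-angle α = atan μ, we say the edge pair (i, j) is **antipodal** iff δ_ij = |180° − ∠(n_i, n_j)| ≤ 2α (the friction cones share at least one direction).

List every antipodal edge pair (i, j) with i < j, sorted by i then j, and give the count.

α = atan 0.35 = 19.29°;  2α = 38.58°
n_0 = (+0.4794, -0.8776)
n_1 = (+0.9401, +0.3410)
n_2 = (+0.4408, +0.8976)
n_3 = (-0.8102, +0.5861)
n_4 = (-0.7960, -0.6053)
  (0,1): δ = 98.71°  ·
  (0,2): δ = 54.80°  ·
  (0,3): δ = 25.47°  ✓
  (0,4): δ = 98.61°  ·
  (1,2): δ = 136.09°  ·
  (1,3): δ = 55.82°  ·
  (1,4): δ = 17.32°  ✓
  (2,3): δ = 99.73°  ·
  (2,4): δ = 26.59°  ✓
  (3,4): δ = 106.87°  ·
antipodal pairs: 3

count = 3; pairs: (0,3), (1,4), (2,4)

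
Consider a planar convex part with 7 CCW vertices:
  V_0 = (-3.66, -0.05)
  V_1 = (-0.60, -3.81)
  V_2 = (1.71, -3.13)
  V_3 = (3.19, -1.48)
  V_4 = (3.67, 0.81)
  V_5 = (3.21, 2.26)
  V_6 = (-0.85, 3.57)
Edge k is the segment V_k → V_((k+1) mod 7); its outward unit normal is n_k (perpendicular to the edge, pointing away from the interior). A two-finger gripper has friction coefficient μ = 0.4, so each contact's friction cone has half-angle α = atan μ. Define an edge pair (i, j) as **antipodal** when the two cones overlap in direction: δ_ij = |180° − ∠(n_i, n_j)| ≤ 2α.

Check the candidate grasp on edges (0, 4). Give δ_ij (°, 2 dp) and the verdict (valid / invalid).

δ = 21.54°, valid

α = atan 0.4 = 21.80°;  2α = 43.60°
edge 0: e_0 = (+3.06, -3.76);  n_0 = (-0.7756, -0.6312)
edge 4: e_4 = (-0.46, +1.45);  n_4 = (+0.9532, +0.3024)
∠(n_0, n_4) = 158.46°
δ = |180° − 158.46°| = 21.54°
21.54° ≤ 2α = 43.60°  →  valid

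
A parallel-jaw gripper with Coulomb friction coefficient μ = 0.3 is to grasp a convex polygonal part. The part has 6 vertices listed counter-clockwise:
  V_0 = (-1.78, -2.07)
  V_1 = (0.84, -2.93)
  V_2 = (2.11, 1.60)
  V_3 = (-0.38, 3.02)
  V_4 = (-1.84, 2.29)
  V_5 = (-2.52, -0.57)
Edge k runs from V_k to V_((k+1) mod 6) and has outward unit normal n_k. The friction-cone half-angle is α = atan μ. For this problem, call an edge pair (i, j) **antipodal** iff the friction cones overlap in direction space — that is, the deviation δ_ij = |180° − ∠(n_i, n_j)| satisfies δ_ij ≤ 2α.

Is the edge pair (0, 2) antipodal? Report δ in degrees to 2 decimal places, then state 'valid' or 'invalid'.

α = atan 0.3 = 16.70°;  2α = 33.40°
edge 0: e_0 = (+2.62, -0.86);  n_0 = (-0.3119, -0.9501)
edge 2: e_2 = (-2.49, +1.42);  n_2 = (+0.4954, +0.8687)
∠(n_0, n_2) = 168.48°
δ = |180° − 168.48°| = 11.52°
11.52° ≤ 2α = 33.40°  →  valid

δ = 11.52°, valid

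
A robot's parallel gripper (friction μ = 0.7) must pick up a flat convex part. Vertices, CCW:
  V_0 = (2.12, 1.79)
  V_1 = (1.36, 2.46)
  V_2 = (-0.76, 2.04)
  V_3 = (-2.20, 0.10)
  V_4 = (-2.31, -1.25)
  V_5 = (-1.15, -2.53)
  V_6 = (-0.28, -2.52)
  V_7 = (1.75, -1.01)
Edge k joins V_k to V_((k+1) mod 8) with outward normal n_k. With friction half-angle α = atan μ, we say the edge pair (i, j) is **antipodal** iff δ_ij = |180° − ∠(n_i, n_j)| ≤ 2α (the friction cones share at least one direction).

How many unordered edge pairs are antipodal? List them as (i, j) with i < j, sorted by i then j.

count = 12; pairs: (0,3), (0,4), (0,5), (1,4), (1,5), (1,6), (2,5), (2,6), (2,7), (3,6), (3,7), (4,7)

α = atan 0.7 = 34.99°;  2α = 69.98°
n_0 = (+0.6613, +0.7501)
n_1 = (-0.1943, +0.9809)
n_2 = (-0.8030, +0.5960)
n_3 = (-0.9967, +0.0812)
n_4 = (-0.7410, -0.6715)
n_5 = (+0.0115, -0.9999)
n_6 = (+0.5968, -0.8024)
n_7 = (+0.9914, -0.1310)
  (0,1): δ = 127.40°  ·
  (0,2): δ = 85.19°  ·
  (0,3): δ = 53.26°  ✓
  (0,4): δ = 6.42°  ✓
  (0,5): δ = 42.06°  ✓
  (0,6): δ = 78.04°  ·
  (0,7): δ = 123.87°  ·
  (1,2): δ = 137.79°  ·
  (1,3): δ = 105.86°  ·
  (1,4): δ = 59.02°  ✓
  (1,5): δ = 10.55°  ✓
  (1,6): δ = 25.44°  ✓
  (1,7): δ = 71.27°  ·
  (2,3): δ = 148.07°  ·
  (2,4): δ = 101.23°  ·
  (2,5): δ = 52.76°  ✓
  (2,6): δ = 16.77°  ✓
  (2,7): δ = 29.06°  ✓
  (3,4): δ = 133.16°  ·
  (3,5): δ = 84.68°  ·
  (3,6): δ = 48.70°  ✓
  (3,7): δ = 2.87°  ✓
  (4,5): δ = 131.53°  ·
  (4,6): δ = 95.54°  ·
  (4,7): δ = 49.71°  ✓
  (5,6): δ = 144.02°  ·
  (5,7): δ = 98.19°  ·
  (6,7): δ = 134.17°  ·
antipodal pairs: 12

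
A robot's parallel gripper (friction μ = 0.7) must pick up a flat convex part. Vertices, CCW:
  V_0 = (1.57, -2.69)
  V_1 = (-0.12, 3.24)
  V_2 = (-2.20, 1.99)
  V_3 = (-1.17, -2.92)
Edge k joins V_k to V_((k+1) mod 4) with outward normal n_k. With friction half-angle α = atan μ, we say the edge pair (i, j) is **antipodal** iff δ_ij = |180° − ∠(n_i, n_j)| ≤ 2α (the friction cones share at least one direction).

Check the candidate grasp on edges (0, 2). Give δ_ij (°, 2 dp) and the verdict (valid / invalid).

δ = 4.06°, valid

α = atan 0.7 = 34.99°;  2α = 69.98°
edge 0: e_0 = (-1.69, +5.93);  n_0 = (+0.9617, +0.2741)
edge 2: e_2 = (+1.03, -4.91);  n_2 = (-0.9787, -0.2053)
∠(n_0, n_2) = 175.94°
δ = |180° − 175.94°| = 4.06°
4.06° ≤ 2α = 69.98°  →  valid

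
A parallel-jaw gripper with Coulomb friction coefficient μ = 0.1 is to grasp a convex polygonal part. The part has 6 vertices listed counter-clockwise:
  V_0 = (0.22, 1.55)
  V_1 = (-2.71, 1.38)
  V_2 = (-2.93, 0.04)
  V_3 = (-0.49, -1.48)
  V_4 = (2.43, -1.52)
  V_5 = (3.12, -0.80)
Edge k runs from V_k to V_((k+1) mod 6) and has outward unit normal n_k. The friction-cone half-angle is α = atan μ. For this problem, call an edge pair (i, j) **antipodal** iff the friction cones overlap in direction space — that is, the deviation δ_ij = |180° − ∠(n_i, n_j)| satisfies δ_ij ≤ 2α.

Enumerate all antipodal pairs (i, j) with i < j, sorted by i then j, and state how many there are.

α = atan 0.1 = 5.71°;  2α = 11.42°
n_0 = (-0.0579, +0.9983)
n_1 = (-0.9868, +0.1620)
n_2 = (-0.5287, -0.8488)
n_3 = (-0.0137, -0.9999)
n_4 = (+0.7220, -0.6919)
n_5 = (+0.6296, +0.7769)
  (0,1): δ = 102.64°  ·
  (0,2): δ = 35.24°  ·
  (0,3): δ = 4.11°  ✓
  (0,4): δ = 42.90°  ·
  (0,5): δ = 137.66°  ·
  (1,2): δ = 112.60°  ·
  (1,3): δ = 81.46°  ·
  (1,4): δ = 34.46°  ·
  (1,5): δ = 60.30°  ·
  (2,3): δ = 148.86°  ·
  (2,4): δ = 101.86°  ·
  (2,5): δ = 7.10°  ✓
  (3,4): δ = 133.00°  ·
  (3,5): δ = 38.23°  ·
  (4,5): δ = 85.24°  ·
antipodal pairs: 2

count = 2; pairs: (0,3), (2,5)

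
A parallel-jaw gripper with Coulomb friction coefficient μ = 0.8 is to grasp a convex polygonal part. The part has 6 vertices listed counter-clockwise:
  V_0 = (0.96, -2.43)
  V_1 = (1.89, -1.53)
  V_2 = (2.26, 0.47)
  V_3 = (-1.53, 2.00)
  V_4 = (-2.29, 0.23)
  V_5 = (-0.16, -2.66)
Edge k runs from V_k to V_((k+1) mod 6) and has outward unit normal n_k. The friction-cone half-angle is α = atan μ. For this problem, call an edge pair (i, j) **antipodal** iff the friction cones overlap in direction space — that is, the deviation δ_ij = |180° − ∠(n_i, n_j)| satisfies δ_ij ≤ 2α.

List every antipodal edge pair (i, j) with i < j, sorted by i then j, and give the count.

α = atan 0.8 = 38.66°;  2α = 77.32°
n_0 = (+0.6954, -0.7186)
n_1 = (+0.9833, -0.1819)
n_2 = (+0.3743, +0.9273)
n_3 = (-0.9189, +0.3945)
n_4 = (-0.8050, -0.5933)
n_5 = (+0.2012, -0.9796)
  (0,1): δ = 144.54°  ·
  (0,2): δ = 66.04°  ✓
  (0,3): δ = 22.70°  ✓
  (0,4): δ = 82.33°  ·
  (0,5): δ = 147.54°  ·
  (1,2): δ = 101.50°  ·
  (1,3): δ = 12.76°  ✓
  (1,4): δ = 46.87°  ✓
  (1,5): δ = 112.09°  ·
  (2,3): δ = 91.25°  ·
  (2,4): δ = 31.63°  ✓
  (2,5): δ = 33.59°  ✓
  (3,4): δ = 120.37°  ·
  (3,5): δ = 55.16°  ✓
  (4,5): δ = 114.79°  ·
antipodal pairs: 7

count = 7; pairs: (0,2), (0,3), (1,3), (1,4), (2,4), (2,5), (3,5)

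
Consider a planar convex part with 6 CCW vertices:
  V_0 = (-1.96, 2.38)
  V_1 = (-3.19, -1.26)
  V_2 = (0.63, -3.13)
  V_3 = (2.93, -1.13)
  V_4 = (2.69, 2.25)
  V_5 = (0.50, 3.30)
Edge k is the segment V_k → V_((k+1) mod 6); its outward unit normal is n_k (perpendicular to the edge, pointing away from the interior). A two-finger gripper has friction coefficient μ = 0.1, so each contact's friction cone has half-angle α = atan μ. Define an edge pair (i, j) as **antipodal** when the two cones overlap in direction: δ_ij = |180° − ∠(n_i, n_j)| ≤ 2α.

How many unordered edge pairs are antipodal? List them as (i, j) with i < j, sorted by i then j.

count = 1; pairs: (1,4)

α = atan 0.1 = 5.71°;  2α = 11.42°
n_0 = (-0.9474, +0.3201)
n_1 = (-0.4397, -0.8982)
n_2 = (+0.6562, -0.7546)
n_3 = (+0.9975, +0.0708)
n_4 = (+0.4323, +0.9017)
n_5 = (-0.3503, +0.9366)
  (0,1): δ = 97.41°  ·
  (0,2): δ = 30.32°  ·
  (0,3): δ = 22.73°  ·
  (0,4): δ = 83.06°  ·
  (0,5): δ = 129.18°  ·
  (1,2): δ = 112.91°  ·
  (1,3): δ = 59.86°  ·
  (1,4): δ = 0.47°  ✓
  (1,5): δ = 46.59°  ·
  (2,3): δ = 126.95°  ·
  (2,4): δ = 66.62°  ·
  (2,5): δ = 20.50°  ·
  (3,4): δ = 119.68°  ·
  (3,5): δ = 73.56°  ·
  (4,5): δ = 133.88°  ·
antipodal pairs: 1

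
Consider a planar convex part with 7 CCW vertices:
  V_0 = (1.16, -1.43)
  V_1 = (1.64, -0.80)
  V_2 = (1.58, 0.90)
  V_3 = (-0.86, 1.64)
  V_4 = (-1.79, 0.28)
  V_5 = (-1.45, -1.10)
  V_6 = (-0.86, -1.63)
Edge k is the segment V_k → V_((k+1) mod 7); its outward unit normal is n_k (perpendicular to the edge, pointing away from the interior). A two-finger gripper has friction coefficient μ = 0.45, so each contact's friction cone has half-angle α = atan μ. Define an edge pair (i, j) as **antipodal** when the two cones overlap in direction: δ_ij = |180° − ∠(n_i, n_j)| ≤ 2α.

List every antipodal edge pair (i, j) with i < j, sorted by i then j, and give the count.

α = atan 0.45 = 24.23°;  2α = 48.46°
n_0 = (+0.7954, -0.6060)
n_1 = (+0.9994, +0.0353)
n_2 = (+0.2902, +0.9570)
n_3 = (-0.8255, +0.5645)
n_4 = (-0.9710, -0.2392)
n_5 = (-0.6683, -0.7439)
n_6 = (+0.0985, -0.9951)
  (0,1): δ = 140.67°  ·
  (0,2): δ = 69.57°  ·
  (0,3): δ = 2.94°  ✓
  (0,4): δ = 51.14°  ·
  (0,5): δ = 85.37°  ·
  (0,6): δ = 132.96°  ·
  (1,2): δ = 108.89°  ·
  (1,3): δ = 36.39°  ✓
  (1,4): δ = 11.82°  ✓
  (1,5): δ = 46.05°  ✓
  (1,6): δ = 93.63°  ·
  (2,3): δ = 107.49°  ·
  (2,4): δ = 59.29°  ·
  (2,5): δ = 25.06°  ✓
  (2,6): δ = 22.53°  ✓
  (3,4): δ = 131.79°  ·
  (3,5): δ = 97.57°  ·
  (3,6): δ = 49.98°  ·
  (4,5): δ = 145.77°  ·
  (4,6): δ = 98.19°  ·
  (5,6): δ = 132.41°  ·
antipodal pairs: 6

count = 6; pairs: (0,3), (1,3), (1,4), (1,5), (2,5), (2,6)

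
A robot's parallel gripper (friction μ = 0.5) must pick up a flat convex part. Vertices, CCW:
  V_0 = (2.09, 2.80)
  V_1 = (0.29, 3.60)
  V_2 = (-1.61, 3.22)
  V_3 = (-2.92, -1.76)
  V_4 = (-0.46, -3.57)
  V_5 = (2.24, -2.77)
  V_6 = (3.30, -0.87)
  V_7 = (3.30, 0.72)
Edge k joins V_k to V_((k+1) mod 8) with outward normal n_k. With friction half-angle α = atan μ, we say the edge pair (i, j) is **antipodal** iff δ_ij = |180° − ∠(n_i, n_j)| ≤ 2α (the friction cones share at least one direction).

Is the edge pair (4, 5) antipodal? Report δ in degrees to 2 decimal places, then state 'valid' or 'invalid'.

α = atan 0.5 = 26.57°;  2α = 53.13°
edge 4: e_4 = (+2.70, +0.80);  n_4 = (+0.2841, -0.9588)
edge 5: e_5 = (+1.06, +1.90);  n_5 = (+0.8733, -0.4872)
∠(n_4, n_5) = 44.34°
δ = |180° − 44.34°| = 135.66°
135.66° > 2α = 53.13°  →  invalid

δ = 135.66°, invalid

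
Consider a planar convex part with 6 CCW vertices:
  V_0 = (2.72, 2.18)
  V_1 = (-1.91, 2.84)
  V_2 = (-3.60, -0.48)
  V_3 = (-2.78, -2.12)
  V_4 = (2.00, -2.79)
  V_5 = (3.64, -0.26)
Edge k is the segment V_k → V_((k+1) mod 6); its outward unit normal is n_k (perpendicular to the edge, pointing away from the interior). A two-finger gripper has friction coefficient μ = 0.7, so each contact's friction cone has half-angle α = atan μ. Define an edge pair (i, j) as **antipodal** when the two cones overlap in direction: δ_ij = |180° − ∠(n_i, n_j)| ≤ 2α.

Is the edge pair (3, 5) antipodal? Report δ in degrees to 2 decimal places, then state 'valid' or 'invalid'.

α = atan 0.7 = 34.99°;  2α = 69.98°
edge 3: e_3 = (+4.78, -0.67);  n_3 = (-0.1388, -0.9903)
edge 5: e_5 = (-0.92, +2.44);  n_5 = (+0.9357, +0.3528)
∠(n_3, n_5) = 118.64°
δ = |180° − 118.64°| = 61.36°
61.36° ≤ 2α = 69.98°  →  valid

δ = 61.36°, valid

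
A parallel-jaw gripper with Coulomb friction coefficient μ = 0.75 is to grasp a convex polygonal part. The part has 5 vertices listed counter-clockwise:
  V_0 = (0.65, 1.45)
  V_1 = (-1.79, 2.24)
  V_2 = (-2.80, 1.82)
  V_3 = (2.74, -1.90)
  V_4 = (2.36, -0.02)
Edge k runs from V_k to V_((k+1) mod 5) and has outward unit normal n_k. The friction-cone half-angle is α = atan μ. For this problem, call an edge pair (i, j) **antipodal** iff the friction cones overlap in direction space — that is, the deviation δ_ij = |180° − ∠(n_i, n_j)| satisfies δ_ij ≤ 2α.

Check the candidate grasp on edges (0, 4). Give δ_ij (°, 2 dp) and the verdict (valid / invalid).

δ = 157.26°, invalid

α = atan 0.75 = 36.87°;  2α = 73.74°
edge 0: e_0 = (-2.44, +0.79);  n_0 = (+0.3080, +0.9514)
edge 4: e_4 = (-1.71, +1.47);  n_4 = (+0.6519, +0.7583)
∠(n_0, n_4) = 22.74°
δ = |180° − 22.74°| = 157.26°
157.26° > 2α = 73.74°  →  invalid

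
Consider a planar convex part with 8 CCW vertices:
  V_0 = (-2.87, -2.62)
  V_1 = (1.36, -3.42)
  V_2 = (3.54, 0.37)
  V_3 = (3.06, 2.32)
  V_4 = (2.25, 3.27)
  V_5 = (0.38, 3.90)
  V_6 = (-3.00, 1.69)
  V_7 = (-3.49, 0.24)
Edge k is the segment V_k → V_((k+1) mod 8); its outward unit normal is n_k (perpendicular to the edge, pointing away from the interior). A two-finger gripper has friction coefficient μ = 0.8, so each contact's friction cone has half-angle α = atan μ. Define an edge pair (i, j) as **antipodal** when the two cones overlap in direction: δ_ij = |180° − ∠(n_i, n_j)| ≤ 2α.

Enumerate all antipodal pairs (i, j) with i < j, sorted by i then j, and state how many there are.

count = 13; pairs: (0,2), (0,3), (0,4), (0,5), (1,5), (1,6), (1,7), (2,5), (2,6), (2,7), (3,6), (3,7), (4,7)

α = atan 0.8 = 38.66°;  2α = 77.32°
n_0 = (-0.1858, -0.9826)
n_1 = (+0.8668, -0.4986)
n_2 = (+0.9710, +0.2390)
n_3 = (+0.7610, +0.6488)
n_4 = (+0.3193, +0.9477)
n_5 = (-0.5472, +0.8370)
n_6 = (-0.9474, +0.3201)
n_7 = (-0.9773, -0.2119)
  (0,1): δ = 109.20°  ·
  (0,2): δ = 65.46°  ✓
  (0,3): δ = 38.84°  ✓
  (0,4): δ = 7.91°  ✓
  (0,5): δ = 43.89°  ✓
  (0,6): δ = 82.04°  ·
  (0,7): δ = 112.94°  ·
  (1,2): δ = 136.26°  ·
  (1,3): δ = 109.64°  ·
  (1,4): δ = 78.71°  ·
  (1,5): δ = 26.91°  ✓
  (1,6): δ = 11.24°  ✓
  (1,7): δ = 42.14°  ✓
  (2,3): δ = 153.38°  ·
  (2,4): δ = 122.45°  ·
  (2,5): δ = 70.65°  ✓
  (2,6): δ = 32.50°  ✓
  (2,7): δ = 1.60°  ✓
  (3,4): δ = 149.07°  ·
  (3,5): δ = 97.27°  ·
  (3,6): δ = 59.12°  ✓
  (3,7): δ = 28.22°  ✓
  (4,5): δ = 128.20°  ·
  (4,6): δ = 90.05°  ·
  (4,7): δ = 59.15°  ✓
  (5,6): δ = 141.85°  ·
  (5,7): δ = 110.95°  ·
  (6,7): δ = 149.10°  ·
antipodal pairs: 13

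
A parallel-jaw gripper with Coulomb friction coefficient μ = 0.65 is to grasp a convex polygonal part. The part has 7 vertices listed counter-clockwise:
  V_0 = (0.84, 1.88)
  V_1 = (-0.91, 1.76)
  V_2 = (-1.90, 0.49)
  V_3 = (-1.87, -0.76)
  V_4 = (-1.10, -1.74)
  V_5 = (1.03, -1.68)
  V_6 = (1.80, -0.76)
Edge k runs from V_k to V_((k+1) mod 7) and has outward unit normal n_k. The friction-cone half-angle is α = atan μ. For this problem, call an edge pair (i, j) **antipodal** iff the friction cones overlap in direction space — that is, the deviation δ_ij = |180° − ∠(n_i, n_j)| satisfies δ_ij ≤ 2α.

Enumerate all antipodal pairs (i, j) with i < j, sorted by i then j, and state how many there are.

count = 9; pairs: (0,3), (0,4), (0,5), (1,4), (1,5), (1,6), (2,5), (2,6), (3,6)

α = atan 0.65 = 33.02°;  2α = 66.05°
n_0 = (-0.0684, +0.9977)
n_1 = (-0.7887, +0.6148)
n_2 = (-0.9997, -0.0240)
n_3 = (-0.7863, -0.6178)
n_4 = (+0.0282, -0.9996)
n_5 = (+0.7669, -0.6418)
n_6 = (+0.9398, +0.3417)
  (0,1): δ = 131.86°  ·
  (0,2): δ = 92.55°  ·
  (0,3): δ = 55.77°  ✓
  (0,4): δ = 2.31°  ✓
  (0,5): δ = 46.15°  ✓
  (0,6): δ = 106.06°  ·
  (1,2): δ = 140.69°  ·
  (1,3): δ = 103.91°  ·
  (1,4): δ = 50.45°  ✓
  (1,5): δ = 1.99°  ✓
  (1,6): δ = 57.92°  ✓
  (2,3): δ = 143.22°  ·
  (2,4): δ = 89.76°  ·
  (2,5): δ = 41.30°  ✓
  (2,6): δ = 18.61°  ✓
  (3,4): δ = 126.54°  ·
  (3,5): δ = 78.09°  ·
  (3,6): δ = 18.17°  ✓
  (4,5): δ = 131.54°  ·
  (4,6): δ = 71.63°  ·
  (5,6): δ = 120.09°  ·
antipodal pairs: 9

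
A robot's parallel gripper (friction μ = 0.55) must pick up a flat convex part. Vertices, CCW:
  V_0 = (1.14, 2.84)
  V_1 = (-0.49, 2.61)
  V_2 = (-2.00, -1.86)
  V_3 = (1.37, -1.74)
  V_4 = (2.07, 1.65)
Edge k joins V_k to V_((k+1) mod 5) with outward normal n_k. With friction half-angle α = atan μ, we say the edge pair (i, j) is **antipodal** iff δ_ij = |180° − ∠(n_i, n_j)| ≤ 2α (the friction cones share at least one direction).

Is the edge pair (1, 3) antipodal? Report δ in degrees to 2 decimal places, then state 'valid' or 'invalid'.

δ = 7.00°, valid

α = atan 0.55 = 28.81°;  2α = 57.62°
edge 1: e_1 = (-1.51, -4.47);  n_1 = (-0.9474, +0.3200)
edge 3: e_3 = (+0.70, +3.39);  n_3 = (+0.9793, -0.2022)
∠(n_1, n_3) = 173.00°
δ = |180° − 173.00°| = 7.00°
7.00° ≤ 2α = 57.62°  →  valid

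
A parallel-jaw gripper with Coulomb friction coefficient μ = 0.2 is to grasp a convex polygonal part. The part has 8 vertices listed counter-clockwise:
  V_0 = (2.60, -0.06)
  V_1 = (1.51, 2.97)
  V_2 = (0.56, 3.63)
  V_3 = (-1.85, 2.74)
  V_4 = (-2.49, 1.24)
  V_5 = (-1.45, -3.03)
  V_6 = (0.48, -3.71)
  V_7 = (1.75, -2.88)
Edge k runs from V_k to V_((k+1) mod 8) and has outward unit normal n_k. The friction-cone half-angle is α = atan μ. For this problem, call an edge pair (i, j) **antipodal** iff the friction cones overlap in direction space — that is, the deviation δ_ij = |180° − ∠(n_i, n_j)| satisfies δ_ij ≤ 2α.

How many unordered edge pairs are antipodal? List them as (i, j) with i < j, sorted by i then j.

count = 4; pairs: (0,4), (1,5), (2,6), (3,7)

α = atan 0.2 = 11.31°;  2α = 22.62°
n_0 = (+0.9410, +0.3385)
n_1 = (+0.5706, +0.8213)
n_2 = (-0.3464, +0.9381)
n_3 = (-0.9198, +0.3924)
n_4 = (-0.9716, -0.2366)
n_5 = (-0.3323, -0.9432)
n_6 = (+0.5471, -0.8371)
n_7 = (+0.9575, -0.2886)
  (0,1): δ = 144.57°  ·
  (0,2): δ = 89.52°  ·
  (0,3): δ = 42.89°  ·
  (0,4): δ = 6.10°  ✓
  (0,5): δ = 50.81°  ·
  (0,6): δ = 103.38°  ·
  (0,7): δ = 143.44°  ·
  (1,2): δ = 124.94°  ·
  (1,3): δ = 78.32°  ·
  (1,4): δ = 41.52°  ·
  (1,5): δ = 15.38°  ✓
  (1,6): δ = 67.96°  ·
  (1,7): δ = 108.02°  ·
  (2,3): δ = 133.38°  ·
  (2,4): δ = 96.58°  ·
  (2,5): δ = 39.68°  ·
  (2,6): δ = 12.90°  ✓
  (2,7): δ = 52.96°  ·
  (3,4): δ = 143.21°  ·
  (3,5): δ = 86.30°  ·
  (3,6): δ = 33.73°  ·
  (3,7): δ = 6.33°  ✓
  (4,5): δ = 123.10°  ·
  (4,6): δ = 70.52°  ·
  (4,7): δ = 30.46°  ·
  (5,6): δ = 127.42°  ·
  (5,7): δ = 87.36°  ·
  (6,7): δ = 139.94°  ·
antipodal pairs: 4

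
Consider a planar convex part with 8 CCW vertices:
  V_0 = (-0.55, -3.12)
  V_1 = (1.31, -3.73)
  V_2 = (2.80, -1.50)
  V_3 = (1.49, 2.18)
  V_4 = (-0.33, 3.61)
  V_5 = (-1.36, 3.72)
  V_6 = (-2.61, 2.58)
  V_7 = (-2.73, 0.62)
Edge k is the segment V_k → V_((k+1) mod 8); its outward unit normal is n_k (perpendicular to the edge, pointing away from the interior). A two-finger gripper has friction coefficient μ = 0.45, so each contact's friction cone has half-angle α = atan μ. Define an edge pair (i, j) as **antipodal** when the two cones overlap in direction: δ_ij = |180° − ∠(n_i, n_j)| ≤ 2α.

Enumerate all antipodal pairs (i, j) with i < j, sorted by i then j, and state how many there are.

count = 7; pairs: (0,3), (0,4), (1,5), (1,6), (2,6), (2,7), (3,7)

α = atan 0.45 = 24.23°;  2α = 48.46°
n_0 = (-0.3116, -0.9502)
n_1 = (+0.8315, -0.5556)
n_2 = (+0.9421, +0.3354)
n_3 = (+0.6178, +0.7863)
n_4 = (+0.1062, +0.9943)
n_5 = (-0.6738, +0.7389)
n_6 = (-0.9981, +0.0611)
n_7 = (-0.8639, -0.5036)
  (0,1): δ = 105.59°  ·
  (0,2): δ = 52.25°  ·
  (0,3): δ = 20.00°  ✓
  (0,4): δ = 12.06°  ✓
  (0,5): δ = 60.52°  ·
  (0,6): δ = 104.65°  ·
  (0,7): δ = 138.39°  ·
  (1,2): δ = 126.66°  ·
  (1,3): δ = 94.41°  ·
  (1,4): δ = 62.35°  ·
  (1,5): δ = 13.89°  ✓
  (1,6): δ = 30.25°  ✓
  (1,7): δ = 63.99°  ·
  (2,3): δ = 147.75°  ·
  (2,4): δ = 115.69°  ·
  (2,5): δ = 67.23°  ·
  (2,6): δ = 23.10°  ✓
  (2,7): δ = 10.64°  ✓
  (3,4): δ = 147.94°  ·
  (3,5): δ = 99.48°  ·
  (3,6): δ = 55.35°  ·
  (3,7): δ = 21.61°  ✓
  (4,5): δ = 131.54°  ·
  (4,6): δ = 87.41°  ·
  (4,7): δ = 53.67°  ·
  (5,6): δ = 135.87°  ·
  (5,7): δ = 102.13°  ·
  (6,7): δ = 146.26°  ·
antipodal pairs: 7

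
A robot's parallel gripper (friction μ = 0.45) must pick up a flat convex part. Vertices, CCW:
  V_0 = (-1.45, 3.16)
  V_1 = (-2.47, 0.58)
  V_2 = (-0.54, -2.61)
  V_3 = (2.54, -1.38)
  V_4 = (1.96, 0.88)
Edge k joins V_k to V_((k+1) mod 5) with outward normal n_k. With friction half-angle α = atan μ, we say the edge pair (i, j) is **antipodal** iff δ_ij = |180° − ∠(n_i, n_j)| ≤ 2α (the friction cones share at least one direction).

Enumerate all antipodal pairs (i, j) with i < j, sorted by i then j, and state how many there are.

count = 4; pairs: (0,2), (0,3), (1,3), (1,4)

α = atan 0.45 = 24.23°;  2α = 48.46°
n_0 = (-0.9300, +0.3677)
n_1 = (-0.8556, -0.5176)
n_2 = (+0.3709, -0.9287)
n_3 = (+0.9686, +0.2486)
n_4 = (+0.5558, +0.8313)
  (0,1): δ = 127.25°  ·
  (0,2): δ = 46.66°  ✓
  (0,3): δ = 35.96°  ✓
  (0,4): δ = 77.80°  ·
  (1,2): δ = 99.41°  ·
  (1,3): δ = 16.78°  ✓
  (1,4): δ = 25.06°  ✓
  (2,3): δ = 97.38°  ·
  (2,4): δ = 55.54°  ·
  (3,4): δ = 138.16°  ·
antipodal pairs: 4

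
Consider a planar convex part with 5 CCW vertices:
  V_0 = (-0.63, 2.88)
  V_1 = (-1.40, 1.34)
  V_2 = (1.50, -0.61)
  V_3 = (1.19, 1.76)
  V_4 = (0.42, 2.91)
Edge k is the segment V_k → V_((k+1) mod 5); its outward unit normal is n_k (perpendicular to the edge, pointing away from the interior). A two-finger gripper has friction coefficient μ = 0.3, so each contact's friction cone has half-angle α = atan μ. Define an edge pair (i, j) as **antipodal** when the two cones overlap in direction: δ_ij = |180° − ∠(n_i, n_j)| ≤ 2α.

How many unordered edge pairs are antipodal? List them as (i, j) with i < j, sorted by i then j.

α = atan 0.3 = 16.70°;  2α = 33.40°
n_0 = (-0.8944, +0.4472)
n_1 = (-0.5580, -0.8298)
n_2 = (+0.9916, +0.1297)
n_3 = (+0.8309, +0.5564)
n_4 = (-0.0286, +0.9996)
  (0,1): δ = 97.35°  ·
  (0,2): δ = 34.02°  ·
  (0,3): δ = 60.37°  ·
  (0,4): δ = 118.20°  ·
  (1,2): δ = 48.63°  ·
  (1,3): δ = 22.28°  ✓
  (1,4): δ = 35.55°  ·
  (2,3): δ = 153.65°  ·
  (2,4): δ = 95.82°  ·
  (3,4): δ = 122.17°  ·
antipodal pairs: 1

count = 1; pairs: (1,3)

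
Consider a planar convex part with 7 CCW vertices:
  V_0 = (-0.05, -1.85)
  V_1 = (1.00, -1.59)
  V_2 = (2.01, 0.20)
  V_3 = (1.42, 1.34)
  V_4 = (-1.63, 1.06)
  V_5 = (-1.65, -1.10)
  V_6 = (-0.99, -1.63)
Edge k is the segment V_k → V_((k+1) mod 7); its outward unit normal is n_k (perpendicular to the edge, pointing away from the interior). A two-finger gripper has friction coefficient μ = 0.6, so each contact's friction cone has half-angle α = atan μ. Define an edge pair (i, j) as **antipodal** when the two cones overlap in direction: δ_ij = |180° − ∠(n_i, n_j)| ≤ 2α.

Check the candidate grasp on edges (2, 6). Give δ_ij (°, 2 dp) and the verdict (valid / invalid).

δ = 49.46°, valid

α = atan 0.6 = 30.96°;  2α = 61.93°
edge 2: e_2 = (-0.59, +1.14);  n_2 = (+0.8881, +0.4596)
edge 6: e_6 = (+0.94, -0.22);  n_6 = (-0.2279, -0.9737)
∠(n_2, n_6) = 130.54°
δ = |180° − 130.54°| = 49.46°
49.46° ≤ 2α = 61.93°  →  valid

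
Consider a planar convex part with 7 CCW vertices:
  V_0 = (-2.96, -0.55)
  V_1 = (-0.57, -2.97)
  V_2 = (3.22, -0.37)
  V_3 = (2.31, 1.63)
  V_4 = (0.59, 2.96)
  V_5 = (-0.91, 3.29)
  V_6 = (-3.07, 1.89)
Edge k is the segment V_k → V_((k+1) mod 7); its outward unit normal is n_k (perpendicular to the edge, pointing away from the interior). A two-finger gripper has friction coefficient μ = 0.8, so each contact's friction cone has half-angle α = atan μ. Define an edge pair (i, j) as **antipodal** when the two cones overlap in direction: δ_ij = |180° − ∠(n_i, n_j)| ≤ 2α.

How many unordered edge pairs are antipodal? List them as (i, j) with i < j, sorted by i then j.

α = atan 0.8 = 38.66°;  2α = 77.32°
n_0 = (-0.7115, -0.7027)
n_1 = (+0.5657, -0.8246)
n_2 = (+0.9102, +0.4141)
n_3 = (+0.6117, +0.7911)
n_4 = (+0.2149, +0.9766)
n_5 = (-0.5439, +0.8392)
n_6 = (-0.9990, -0.0450)
  (0,1): δ = 100.19°  ·
  (0,2): δ = 20.18°  ✓
  (0,3): δ = 7.64°  ✓
  (0,4): δ = 32.95°  ✓
  (0,5): δ = 78.31°  ·
  (0,6): δ = 137.94°  ·
  (1,2): δ = 99.99°  ·
  (1,3): δ = 72.16°  ✓
  (1,4): δ = 46.86°  ✓
  (1,5): δ = 1.50°  ✓
  (1,6): δ = 58.13°  ✓
  (2,3): δ = 152.18°  ·
  (2,4): δ = 126.87°  ·
  (2,5): δ = 81.52°  ·
  (2,6): δ = 21.88°  ✓
  (3,4): δ = 154.69°  ·
  (3,5): δ = 109.34°  ·
  (3,6): δ = 49.71°  ✓
  (4,5): δ = 134.64°  ·
  (4,6): δ = 75.01°  ✓
  (5,6): δ = 120.37°  ·
antipodal pairs: 10

count = 10; pairs: (0,2), (0,3), (0,4), (1,3), (1,4), (1,5), (1,6), (2,6), (3,6), (4,6)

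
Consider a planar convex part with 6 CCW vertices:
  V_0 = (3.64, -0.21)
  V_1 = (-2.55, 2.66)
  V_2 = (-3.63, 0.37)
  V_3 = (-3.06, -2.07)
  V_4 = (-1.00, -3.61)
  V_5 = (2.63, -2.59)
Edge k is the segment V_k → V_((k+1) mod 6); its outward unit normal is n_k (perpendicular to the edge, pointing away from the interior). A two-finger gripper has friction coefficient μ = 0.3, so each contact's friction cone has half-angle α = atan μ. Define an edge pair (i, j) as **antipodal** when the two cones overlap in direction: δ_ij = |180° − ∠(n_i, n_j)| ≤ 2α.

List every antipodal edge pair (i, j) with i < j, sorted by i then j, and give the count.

count = 2; pairs: (0,3), (1,5)

α = atan 0.3 = 16.70°;  2α = 33.40°
n_0 = (+0.4206, +0.9072)
n_1 = (-0.9045, +0.4266)
n_2 = (-0.9738, -0.2275)
n_3 = (-0.5988, -0.8009)
n_4 = (+0.2705, -0.9627)
n_5 = (+0.9205, -0.3906)
  (0,1): δ = 90.37°  ·
  (0,2): δ = 51.98°  ·
  (0,3): δ = 11.91°  ✓
  (0,4): δ = 40.57°  ·
  (0,5): δ = 91.88°  ·
  (1,2): δ = 141.60°  ·
  (1,3): δ = 101.53°  ·
  (1,4): δ = 49.06°  ·
  (1,5): δ = 2.25°  ✓
  (2,3): δ = 139.93°  ·
  (2,4): δ = 87.45°  ·
  (2,5): δ = 36.14°  ·
  (3,4): δ = 127.52°  ·
  (3,5): δ = 76.21°  ·
  (4,5): δ = 128.69°  ·
antipodal pairs: 2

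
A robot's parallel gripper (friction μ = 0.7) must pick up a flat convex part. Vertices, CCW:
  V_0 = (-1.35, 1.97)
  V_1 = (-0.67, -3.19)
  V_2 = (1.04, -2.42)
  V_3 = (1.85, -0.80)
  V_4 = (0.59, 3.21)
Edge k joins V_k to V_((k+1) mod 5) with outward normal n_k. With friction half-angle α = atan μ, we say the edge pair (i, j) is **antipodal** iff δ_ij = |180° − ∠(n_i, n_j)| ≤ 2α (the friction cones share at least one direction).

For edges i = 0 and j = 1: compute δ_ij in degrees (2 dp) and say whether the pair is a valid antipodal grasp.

α = atan 0.7 = 34.99°;  2α = 69.98°
edge 0: e_0 = (+0.68, -5.16);  n_0 = (-0.9914, -0.1307)
edge 1: e_1 = (+1.71, +0.77);  n_1 = (+0.4106, -0.9118)
∠(n_0, n_1) = 106.73°
δ = |180° − 106.73°| = 73.27°
73.27° > 2α = 69.98°  →  invalid

δ = 73.27°, invalid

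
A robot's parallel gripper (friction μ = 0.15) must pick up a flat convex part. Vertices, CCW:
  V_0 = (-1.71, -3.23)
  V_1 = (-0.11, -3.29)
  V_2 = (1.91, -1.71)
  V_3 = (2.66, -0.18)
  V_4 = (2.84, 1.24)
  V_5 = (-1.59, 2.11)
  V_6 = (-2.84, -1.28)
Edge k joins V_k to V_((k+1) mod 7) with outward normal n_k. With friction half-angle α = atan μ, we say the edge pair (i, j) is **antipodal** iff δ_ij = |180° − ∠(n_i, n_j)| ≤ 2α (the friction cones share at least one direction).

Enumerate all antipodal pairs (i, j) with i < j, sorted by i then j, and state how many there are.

count = 3; pairs: (0,4), (2,5), (3,5)

α = atan 0.15 = 8.53°;  2α = 17.06°
n_0 = (-0.0375, -0.9993)
n_1 = (+0.6161, -0.7877)
n_2 = (+0.8979, -0.4402)
n_3 = (+0.9921, -0.1258)
n_4 = (+0.1927, +0.9813)
n_5 = (-0.9382, +0.3460)
n_6 = (-0.8652, -0.5014)
  (0,1): δ = 139.82°  ·
  (0,2): δ = 113.97°  ·
  (0,3): δ = 95.08°  ·
  (0,4): δ = 8.96°  ✓
  (0,5): δ = 71.91°  ·
  (0,6): δ = 122.24°  ·
  (1,2): δ = 154.15°  ·
  (1,3): δ = 135.26°  ·
  (1,4): δ = 49.14°  ·
  (1,5): δ = 31.73°  ·
  (1,6): δ = 82.06°  ·
  (2,3): δ = 161.11°  ·
  (2,4): δ = 75.00°  ·
  (2,5): δ = 5.87°  ✓
  (2,6): δ = 56.21°  ·
  (3,4): δ = 93.89°  ·
  (3,5): δ = 13.02°  ✓
  (3,6): δ = 37.32°  ·
  (4,5): δ = 99.13°  ·
  (4,6): δ = 48.80°  ·
  (5,6): δ = 129.67°  ·
antipodal pairs: 3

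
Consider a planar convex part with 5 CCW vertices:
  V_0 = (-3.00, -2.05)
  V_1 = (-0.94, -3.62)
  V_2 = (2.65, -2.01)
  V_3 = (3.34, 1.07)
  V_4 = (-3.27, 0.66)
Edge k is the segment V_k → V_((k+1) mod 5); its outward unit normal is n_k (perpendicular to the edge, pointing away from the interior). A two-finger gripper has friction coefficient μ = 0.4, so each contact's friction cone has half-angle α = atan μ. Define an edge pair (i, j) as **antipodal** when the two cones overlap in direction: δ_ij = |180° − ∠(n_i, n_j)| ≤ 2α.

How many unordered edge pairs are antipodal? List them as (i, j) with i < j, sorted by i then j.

count = 3; pairs: (0,3), (1,3), (2,4)

α = atan 0.4 = 21.80°;  2α = 43.60°
n_0 = (-0.6062, -0.7953)
n_1 = (+0.4092, -0.9124)
n_2 = (+0.9758, -0.2186)
n_3 = (-0.0619, +0.9981)
n_4 = (-0.9951, -0.0991)
  (0,1): δ = 118.53°  ·
  (0,2): δ = 65.31°  ·
  (0,3): δ = 40.86°  ✓
  (0,4): δ = 133.00°  ·
  (1,2): δ = 126.78°  ·
  (1,3): δ = 20.61°  ✓
  (1,4): δ = 71.53°  ·
  (2,3): δ = 73.82°  ·
  (2,4): δ = 18.32°  ✓
  (3,4): δ = 87.86°  ·
antipodal pairs: 3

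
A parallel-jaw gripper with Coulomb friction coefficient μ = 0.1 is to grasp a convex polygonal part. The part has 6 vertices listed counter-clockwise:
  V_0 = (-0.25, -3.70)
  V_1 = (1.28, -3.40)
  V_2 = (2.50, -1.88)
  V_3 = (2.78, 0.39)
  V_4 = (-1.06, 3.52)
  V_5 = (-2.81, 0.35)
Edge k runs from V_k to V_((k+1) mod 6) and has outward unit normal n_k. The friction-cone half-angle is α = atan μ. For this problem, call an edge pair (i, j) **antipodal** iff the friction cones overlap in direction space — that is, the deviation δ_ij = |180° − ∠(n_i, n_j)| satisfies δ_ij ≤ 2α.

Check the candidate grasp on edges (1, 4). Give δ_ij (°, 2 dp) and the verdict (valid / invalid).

δ = 9.85°, valid

α = atan 0.1 = 5.71°;  2α = 11.42°
edge 1: e_1 = (+1.22, +1.52);  n_1 = (+0.7799, -0.6259)
edge 4: e_4 = (-1.75, -3.17);  n_4 = (-0.8755, +0.4833)
∠(n_1, n_4) = 170.15°
δ = |180° − 170.15°| = 9.85°
9.85° ≤ 2α = 11.42°  →  valid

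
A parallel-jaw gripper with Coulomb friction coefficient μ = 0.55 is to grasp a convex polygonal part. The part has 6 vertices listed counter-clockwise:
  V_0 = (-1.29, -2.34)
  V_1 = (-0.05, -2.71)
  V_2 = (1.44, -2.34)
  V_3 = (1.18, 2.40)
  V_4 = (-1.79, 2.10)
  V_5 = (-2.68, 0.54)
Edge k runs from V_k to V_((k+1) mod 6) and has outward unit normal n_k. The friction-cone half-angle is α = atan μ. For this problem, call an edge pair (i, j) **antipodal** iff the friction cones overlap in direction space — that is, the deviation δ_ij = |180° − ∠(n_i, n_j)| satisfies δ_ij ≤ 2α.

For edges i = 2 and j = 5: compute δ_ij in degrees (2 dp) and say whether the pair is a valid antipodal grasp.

δ = 22.62°, valid

α = atan 0.55 = 28.81°;  2α = 57.62°
edge 2: e_2 = (-0.26, +4.74);  n_2 = (+0.9985, +0.0548)
edge 5: e_5 = (+1.39, -2.88);  n_5 = (-0.9006, -0.4347)
∠(n_2, n_5) = 157.38°
δ = |180° − 157.38°| = 22.62°
22.62° ≤ 2α = 57.62°  →  valid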